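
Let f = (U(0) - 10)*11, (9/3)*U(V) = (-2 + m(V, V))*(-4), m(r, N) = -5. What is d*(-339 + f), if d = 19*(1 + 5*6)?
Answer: -611971/3 ≈ -2.0399e+5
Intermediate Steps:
d = 589 (d = 19*(1 + 30) = 19*31 = 589)
U(V) = 28/3 (U(V) = ((-2 - 5)*(-4))/3 = (-7*(-4))/3 = (1/3)*28 = 28/3)
f = -22/3 (f = (28/3 - 10)*11 = -2/3*11 = -22/3 ≈ -7.3333)
d*(-339 + f) = 589*(-339 - 22/3) = 589*(-1039/3) = -611971/3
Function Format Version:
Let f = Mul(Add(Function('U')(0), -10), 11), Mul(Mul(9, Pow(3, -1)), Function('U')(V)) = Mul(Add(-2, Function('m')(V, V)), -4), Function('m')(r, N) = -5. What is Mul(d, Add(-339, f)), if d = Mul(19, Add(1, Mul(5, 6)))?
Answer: Rational(-611971, 3) ≈ -2.0399e+5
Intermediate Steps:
d = 589 (d = Mul(19, Add(1, 30)) = Mul(19, 31) = 589)
Function('U')(V) = Rational(28, 3) (Function('U')(V) = Mul(Rational(1, 3), Mul(Add(-2, -5), -4)) = Mul(Rational(1, 3), Mul(-7, -4)) = Mul(Rational(1, 3), 28) = Rational(28, 3))
f = Rational(-22, 3) (f = Mul(Add(Rational(28, 3), -10), 11) = Mul(Rational(-2, 3), 11) = Rational(-22, 3) ≈ -7.3333)
Mul(d, Add(-339, f)) = Mul(589, Add(-339, Rational(-22, 3))) = Mul(589, Rational(-1039, 3)) = Rational(-611971, 3)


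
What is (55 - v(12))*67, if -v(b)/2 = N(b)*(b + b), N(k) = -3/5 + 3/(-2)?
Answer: -15343/5 ≈ -3068.6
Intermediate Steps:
N(k) = -21/10 (N(k) = -3*⅕ + 3*(-½) = -⅗ - 3/2 = -21/10)
v(b) = 42*b/5 (v(b) = -(-21)*(b + b)/5 = -(-21)*2*b/5 = -(-42)*b/5 = 42*b/5)
(55 - v(12))*67 = (55 - 42*12/5)*67 = (55 - 1*504/5)*67 = (55 - 504/5)*67 = -229/5*67 = -15343/5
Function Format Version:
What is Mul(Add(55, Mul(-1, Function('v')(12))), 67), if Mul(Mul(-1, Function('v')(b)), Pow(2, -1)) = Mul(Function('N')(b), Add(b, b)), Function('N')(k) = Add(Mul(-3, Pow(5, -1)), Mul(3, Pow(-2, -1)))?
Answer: Rational(-15343, 5) ≈ -3068.6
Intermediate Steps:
Function('N')(k) = Rational(-21, 10) (Function('N')(k) = Add(Mul(-3, Rational(1, 5)), Mul(3, Rational(-1, 2))) = Add(Rational(-3, 5), Rational(-3, 2)) = Rational(-21, 10))
Function('v')(b) = Mul(Rational(42, 5), b) (Function('v')(b) = Mul(-2, Mul(Rational(-21, 10), Add(b, b))) = Mul(-2, Mul(Rational(-21, 10), Mul(2, b))) = Mul(-2, Mul(Rational(-21, 5), b)) = Mul(Rational(42, 5), b))
Mul(Add(55, Mul(-1, Function('v')(12))), 67) = Mul(Add(55, Mul(-1, Mul(Rational(42, 5), 12))), 67) = Mul(Add(55, Mul(-1, Rational(504, 5))), 67) = Mul(Add(55, Rational(-504, 5)), 67) = Mul(Rational(-229, 5), 67) = Rational(-15343, 5)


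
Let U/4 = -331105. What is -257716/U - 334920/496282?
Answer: -39459366811/82160725805 ≈ -0.48027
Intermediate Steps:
U = -1324420 (U = 4*(-331105) = -1324420)
-257716/U - 334920/496282 = -257716/(-1324420) - 334920/496282 = -257716*(-1/1324420) - 334920*1/496282 = 64429/331105 - 167460/248141 = -39459366811/82160725805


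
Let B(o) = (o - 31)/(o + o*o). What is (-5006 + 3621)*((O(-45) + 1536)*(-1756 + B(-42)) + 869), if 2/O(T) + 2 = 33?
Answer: 99682549137410/26691 ≈ 3.7347e+9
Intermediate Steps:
O(T) = 2/31 (O(T) = 2/(-2 + 33) = 2/31)
B(o) = (-31 + o)/(o + o**2)
(-5006 + 3621)*((O(-45) + 1536)*(-1756 + B(-42)) + 869) = (-5006 + 3621)*((2/31 + 1536)*(-1756 + (-31 - 42)/((-42)*(1 - 42))) + 869) = -1385*(47618*(-1756 - 1/42*(-73)/(-41))/31 + 869) = -1385*(47618*(-1756 - 1/42*(-1/41)*(-73))/31 + 869) = -1385*(47618*(-1756 - 73/1722)/31 + 869) = -1385*((47618/31)*(-3023905/1722) + 869) = -1385*(-71996154145/26691 + 869) = -1385*(-71972959666/26691) = 99682549137410/26691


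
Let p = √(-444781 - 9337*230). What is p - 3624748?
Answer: -3624748 + 13*I*√15339 ≈ -3.6247e+6 + 1610.1*I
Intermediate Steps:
p = 13*I*√15339 (p = √(-444781 - 2147510) = √(-2592291) = 13*I*√15339 ≈ 1610.1*I)
p - 3624748 = 13*I*√15339 - 3624748 = -3624748 + 13*I*√15339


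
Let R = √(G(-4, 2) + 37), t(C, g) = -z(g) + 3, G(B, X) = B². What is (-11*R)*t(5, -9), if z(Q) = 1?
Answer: -22*√53 ≈ -160.16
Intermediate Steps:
t(C, g) = 2 (t(C, g) = -1*1 + 3 = -1 + 3 = 2)
R = √53 (R = √((-4)² + 37) = √(16 + 37) = √53 ≈ 7.2801)
(-11*R)*t(5, -9) = -11*√53*2 = -22*√53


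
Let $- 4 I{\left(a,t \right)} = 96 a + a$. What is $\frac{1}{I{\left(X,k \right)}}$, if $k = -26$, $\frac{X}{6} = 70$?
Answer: $- \frac{1}{10185} \approx -9.8184 \cdot 10^{-5}$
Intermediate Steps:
$X = 420$ ($X = 6 \cdot 70 = 420$)
$I{\left(a,t \right)} = - \frac{97 a}{4}$ ($I{\left(a,t \right)} = - \frac{96 a + a}{4} = - \frac{97 a}{4}$)
$\frac{1}{I{\left(X,k \right)}} = \frac{1}{\left(- \frac{97}{4}\right) 420} = \frac{1}{-10185} = - \frac{1}{10185}$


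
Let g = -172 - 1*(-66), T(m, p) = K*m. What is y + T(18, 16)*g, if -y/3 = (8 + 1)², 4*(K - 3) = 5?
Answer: -8352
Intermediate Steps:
K = 17/4 (K = 3 + (¼)*5 = 3 + 5/4 = 17/4 ≈ 4.2500)
y = -243 (y = -3*(8 + 1)² = -3*9² = -3*81 = -243)
T(m, p) = 17*m/4
g = -106 (g = -172 + 66 = -106)
y + T(18, 16)*g = -243 + ((17/4)*18)*(-106) = -243 + (153/2)*(-106) = -243 - 8109 = -8352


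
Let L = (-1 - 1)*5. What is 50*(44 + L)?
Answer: 1700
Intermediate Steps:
L = -10 (L = -2*5 = -10)
50*(44 + L) = 50*(44 - 10) = 50*34 = 1700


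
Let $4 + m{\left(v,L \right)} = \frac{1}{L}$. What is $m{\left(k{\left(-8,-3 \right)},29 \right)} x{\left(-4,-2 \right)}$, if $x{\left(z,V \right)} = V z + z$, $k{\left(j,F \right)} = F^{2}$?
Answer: $- \frac{460}{29} \approx -15.862$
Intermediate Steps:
$m{\left(v,L \right)} = -4 + \frac{1}{L}$
$x{\left(z,V \right)} = z + V z$
$m{\left(k{\left(-8,-3 \right)},29 \right)} x{\left(-4,-2 \right)} = \left(-4 + \frac{1}{29}\right) \left(- 4 \left(1 - 2\right)\right) = \left(-4 + \frac{1}{29}\right) \left(\left(-4\right) \left(-1\right)\right) = \left(- \frac{115}{29}\right) 4 = - \frac{460}{29}$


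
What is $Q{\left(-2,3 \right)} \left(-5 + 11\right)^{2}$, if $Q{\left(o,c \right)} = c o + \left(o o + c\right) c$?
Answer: $540$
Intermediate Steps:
$Q{\left(o,c \right)} = c o + c \left(c + o^{2}\right)$ ($Q{\left(o,c \right)} = c o + \left(o^{2} + c\right) c = c o + \left(c + o^{2}\right) c = c o + c \left(c + o^{2}\right)$)
$Q{\left(-2,3 \right)} \left(-5 + 11\right)^{2} = 3 \left(3 - 2 + \left(-2\right)^{2}\right) \left(-5 + 11\right)^{2} = 3 \left(3 - 2 + 4\right) 6^{2} = 3 \cdot 5 \cdot 36 = 15 \cdot 36 = 540$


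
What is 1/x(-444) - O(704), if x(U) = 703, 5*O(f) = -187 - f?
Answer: 626378/3515 ≈ 178.20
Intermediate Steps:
O(f) = -187/5 - f/5 (O(f) = (-187 - f)/5 = -187/5 - f/5)
1/x(-444) - O(704) = 1/703 - (-187/5 - ⅕*704) = 1/703 - (-187/5 - 704/5) = 1/703 - 1*(-891/5) = 1/703 + 891/5 = 626378/3515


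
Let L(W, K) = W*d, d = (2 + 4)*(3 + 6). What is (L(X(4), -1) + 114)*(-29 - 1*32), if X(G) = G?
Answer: -20130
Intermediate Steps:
d = 54 (d = 6*9 = 54)
L(W, K) = 54*W (L(W, K) = W*54 = 54*W)
(L(X(4), -1) + 114)*(-29 - 1*32) = (54*4 + 114)*(-29 - 1*32) = (216 + 114)*(-29 - 32) = 330*(-61) = -20130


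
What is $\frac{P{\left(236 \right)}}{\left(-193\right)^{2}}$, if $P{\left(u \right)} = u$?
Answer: $\frac{236}{37249} \approx 0.0063357$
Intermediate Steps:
$\frac{P{\left(236 \right)}}{\left(-193\right)^{2}} = \frac{236}{\left(-193\right)^{2}} = \frac{236}{37249}$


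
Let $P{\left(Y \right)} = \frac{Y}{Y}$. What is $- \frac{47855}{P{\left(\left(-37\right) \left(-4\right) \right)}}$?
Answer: $-47855$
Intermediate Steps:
$P{\left(Y \right)} = 1$
$- \frac{47855}{P{\left(\left(-37\right) \left(-4\right) \right)}} = - \frac{47855}{1} = \left(-47855\right) 1 = -47855$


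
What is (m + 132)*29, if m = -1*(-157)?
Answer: 8381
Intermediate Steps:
m = 157
(m + 132)*29 = (157 + 132)*29 = 289*29 = 8381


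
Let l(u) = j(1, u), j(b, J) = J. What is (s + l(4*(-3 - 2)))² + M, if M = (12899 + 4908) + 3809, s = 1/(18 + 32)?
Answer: 55038001/2500 ≈ 22015.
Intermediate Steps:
s = 1/50 ≈ 0.020000
l(u) = u
M = 21616 (M = 17807 + 3809 = 21616)
(s + l(4*(-3 - 2)))² + M = (1/50 + 4*(-3 - 2))² + 21616 = (1/50 + 4*(-5))² + 21616 = (1/50 - 20)² + 21616 = (-999/50)² + 21616 = 998001/2500 + 21616 = 55038001/2500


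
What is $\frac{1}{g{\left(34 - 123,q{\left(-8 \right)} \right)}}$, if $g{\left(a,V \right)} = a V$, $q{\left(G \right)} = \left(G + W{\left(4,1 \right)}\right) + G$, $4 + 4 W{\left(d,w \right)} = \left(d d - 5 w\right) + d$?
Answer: $\frac{4}{4717} \approx 0.000848$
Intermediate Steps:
$W{\left(d,w \right)} = -1 - \frac{5 w}{4} + \frac{d}{4} + \frac{d^{2}}{4}$ ($W{\left(d,w \right)} = -1 + \frac{\left(d d - 5 w\right) + d}{4} = -1 + \frac{\left(d^{2} - 5 w\right) + d}{4} = -1 + \frac{d + d^{2} - 5 w}{4} = -1 + \left(- \frac{5 w}{4} + \frac{d}{4} + \frac{d^{2}}{4}\right) = -1 - \frac{5 w}{4} + \frac{d}{4} + \frac{d^{2}}{4}$)
$q{\left(G \right)} = \frac{11}{4} + 2 G$ ($q{\left(G \right)} = \left(G + \left(-1 - \frac{5}{4} + \frac{1}{4} \cdot 4 + \frac{4^{2}}{4}\right)\right) + G = \left(G + \left(-1 - \frac{5}{4} + 1 + \frac{1}{4} \cdot 16\right)\right) + G = \left(G + \left(-1 - \frac{5}{4} + 1 + 4\right)\right) + G = \left(G + \frac{11}{4}\right) + G = \left(\frac{11}{4} + G\right) + G = \frac{11}{4} + 2 G$)
$g{\left(a,V \right)} = V a$
$\frac{1}{g{\left(34 - 123,q{\left(-8 \right)} \right)}} = \frac{1}{\left(\frac{11}{4} + 2 \left(-8\right)\right) \left(34 - 123\right)} = \frac{1}{\left(\frac{11}{4} - 16\right) \left(-89\right)} = \frac{1}{\left(- \frac{53}{4}\right) \left(-89\right)} = \frac{1}{\frac{4717}{4}} = \frac{4}{4717}$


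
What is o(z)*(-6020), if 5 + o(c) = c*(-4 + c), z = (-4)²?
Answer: -1125740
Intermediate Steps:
z = 16
o(c) = -5 + c*(-4 + c)
o(z)*(-6020) = (-5 + 16² - 4*16)*(-6020) = (-5 + 256 - 64)*(-6020) = 187*(-6020) = -1125740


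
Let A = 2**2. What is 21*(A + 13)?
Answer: 357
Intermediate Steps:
A = 4
21*(A + 13) = 21*(4 + 13) = 21*17 = 357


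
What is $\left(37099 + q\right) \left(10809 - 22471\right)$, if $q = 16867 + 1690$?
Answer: $-649060272$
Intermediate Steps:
$q = 18557$
$\left(37099 + q\right) \left(10809 - 22471\right) = \left(37099 + 18557\right) \left(10809 - 22471\right) = 55656 \left(-11662\right) = -649060272$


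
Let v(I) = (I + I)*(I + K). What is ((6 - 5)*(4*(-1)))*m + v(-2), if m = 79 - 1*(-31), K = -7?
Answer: -404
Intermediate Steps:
v(I) = 2*I*(-7 + I) (v(I) = (I + I)*(I - 7) = (2*I)*(-7 + I) = 2*I*(-7 + I))
m = 110 (m = 79 + 31 = 110)
((6 - 5)*(4*(-1)))*m + v(-2) = ((6 - 5)*(4*(-1)))*110 + 2*(-2)*(-7 - 2) = (1*(-4))*110 + 2*(-2)*(-9) = -4*110 + 36 = -440 + 36 = -404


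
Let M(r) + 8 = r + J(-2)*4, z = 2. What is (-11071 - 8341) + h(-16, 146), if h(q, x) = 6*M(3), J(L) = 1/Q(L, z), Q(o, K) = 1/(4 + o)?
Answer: -19394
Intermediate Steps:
J(L) = 4 + L (J(L) = 1/(1/(4 + L)) = 4 + L)
M(r) = r (M(r) = -8 + (r + (4 - 2)*4) = -8 + (r + 2*4) = -8 + (r + 8) = -8 + (8 + r) = r)
h(q, x) = 18 (h(q, x) = 6*3 = 18)
(-11071 - 8341) + h(-16, 146) = (-11071 - 8341) + 18 = -19412 + 18 = -19394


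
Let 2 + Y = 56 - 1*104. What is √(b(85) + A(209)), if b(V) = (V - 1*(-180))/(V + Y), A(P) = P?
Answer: 2*√2653/7 ≈ 14.716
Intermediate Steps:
Y = -50 (Y = -2 + (56 - 1*104) = -2 + (56 - 104) = -2 - 48 = -50)
b(V) = (180 + V)/(-50 + V) (b(V) = (V - 1*(-180))/(V - 50) = (V + 180)/(-50 + V) = (180 + V)/(-50 + V))
√(b(85) + A(209)) = √((180 + 85)/(-50 + 85) + 209) = √(265/35 + 209) = √((1/35)*265 + 209) = √(53/7 + 209) = √(1516/7) = 2*√2653/7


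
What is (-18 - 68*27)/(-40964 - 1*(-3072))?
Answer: 927/18946 ≈ 0.048929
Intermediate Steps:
(-18 - 68*27)/(-40964 - 1*(-3072)) = (-18 - 1836)/(-40964 + 3072) = -1854/(-37892) = -1854*(-1/37892) = 927/18946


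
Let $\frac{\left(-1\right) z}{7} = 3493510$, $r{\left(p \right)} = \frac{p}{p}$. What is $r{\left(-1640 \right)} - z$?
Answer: $24454571$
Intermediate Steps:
$r{\left(p \right)} = 1$
$z = -24454570$ ($z = \left(-7\right) 3493510 = -24454570$)
$r{\left(-1640 \right)} - z = 1 - -24454570 = 1 + 24454570 = 24454571$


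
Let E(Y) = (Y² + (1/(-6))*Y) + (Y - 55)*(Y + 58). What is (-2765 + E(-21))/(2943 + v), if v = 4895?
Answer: -10265/15676 ≈ -0.65482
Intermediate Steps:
E(Y) = Y² - Y/6 + (-55 + Y)*(58 + Y) (E(Y) = (Y² + (1*(-⅙))*Y) + (-55 + Y)*(58 + Y) = (Y² - Y/6) + (-55 + Y)*(58 + Y) = Y² - Y/6 + (-55 + Y)*(58 + Y))
(-2765 + E(-21))/(2943 + v) = (-2765 + (-3190 + 2*(-21)² + (17/6)*(-21)))/(2943 + 4895) = (-2765 + (-3190 + 2*441 - 119/2))/7838 = (-2765 + (-3190 + 882 - 119/2))*(1/7838) = (-2765 - 4735/2)*(1/7838) = -10265/2*1/7838 = -10265/15676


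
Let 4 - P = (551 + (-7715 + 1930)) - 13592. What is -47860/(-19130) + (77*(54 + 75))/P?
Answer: 15588887/5145970 ≈ 3.0293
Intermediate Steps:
P = 18830 (P = 4 - ((551 + (-7715 + 1930)) - 13592) = 4 - ((551 - 5785) - 13592) = 4 - (-5234 - 13592) = 4 - 1*(-18826) = 4 + 18826 = 18830)
-47860/(-19130) + (77*(54 + 75))/P = -47860/(-19130) + (77*(54 + 75))/18830 = -47860*(-1/19130) + (77*129)*(1/18830) = 4786/1913 + 9933*(1/18830) = 4786/1913 + 1419/2690 = 15588887/5145970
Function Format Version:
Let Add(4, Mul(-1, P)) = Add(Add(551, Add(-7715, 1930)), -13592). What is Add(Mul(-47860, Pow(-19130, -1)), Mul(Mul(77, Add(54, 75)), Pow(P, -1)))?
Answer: Rational(15588887, 5145970) ≈ 3.0293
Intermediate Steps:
P = 18830 (P = Add(4, Mul(-1, Add(Add(551, Add(-7715, 1930)), -13592))) = Add(4, Mul(-1, Add(Add(551, -5785), -13592))) = Add(4, Mul(-1, Add(-5234, -13592))) = Add(4, Mul(-1, -18826)) = Add(4, 18826) = 18830)
Add(Mul(-47860, Pow(-19130, -1)), Mul(Mul(77, Add(54, 75)), Pow(P, -1))) = Add(Mul(-47860, Pow(-19130, -1)), Mul(Mul(77, Add(54, 75)), Pow(18830, -1))) = Add(Mul(-47860, Rational(-1, 19130)), Mul(Mul(77, 129), Rational(1, 18830))) = Add(Rational(4786, 1913), Mul(9933, Rational(1, 18830))) = Add(Rational(4786, 1913), Rational(1419, 2690)) = Rational(15588887, 5145970)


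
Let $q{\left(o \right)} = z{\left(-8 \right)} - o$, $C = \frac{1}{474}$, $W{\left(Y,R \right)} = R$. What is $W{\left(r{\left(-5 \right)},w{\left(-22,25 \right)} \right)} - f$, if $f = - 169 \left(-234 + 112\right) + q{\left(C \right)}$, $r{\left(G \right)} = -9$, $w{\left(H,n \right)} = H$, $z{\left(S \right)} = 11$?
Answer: $- \frac{9788573}{474} \approx -20651.0$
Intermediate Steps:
$C = \frac{1}{474} \approx 0.0021097$
$q{\left(o \right)} = 11 - o$
$f = \frac{9778145}{474}$ ($f = - 169 \left(-234 + 112\right) + \left(11 - \frac{1}{474}\right) = \left(-169\right) \left(-122\right) + \left(11 - \frac{1}{474}\right) = 20618 + \frac{5213}{474} = \frac{9778145}{474} \approx 20629.0$)
$W{\left(r{\left(-5 \right)},w{\left(-22,25 \right)} \right)} - f = -22 - \frac{9778145}{474} = - \frac{9788573}{474}$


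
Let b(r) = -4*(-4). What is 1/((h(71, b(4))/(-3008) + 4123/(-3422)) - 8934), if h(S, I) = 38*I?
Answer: -80417/718558623 ≈ -0.00011191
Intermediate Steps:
b(r) = 16
1/((h(71, b(4))/(-3008) + 4123/(-3422)) - 8934) = 1/(((38*16)/(-3008) + 4123/(-3422)) - 8934) = 1/((608*(-1/3008) + 4123*(-1/3422)) - 8934) = 1/((-19/94 - 4123/3422) - 8934) = 1/(-113145/80417 - 8934) = 1/(-718558623/80417) = -80417/718558623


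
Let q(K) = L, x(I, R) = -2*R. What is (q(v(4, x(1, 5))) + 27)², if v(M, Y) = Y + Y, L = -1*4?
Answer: 529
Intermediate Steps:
L = -4
v(M, Y) = 2*Y
q(K) = -4
(q(v(4, x(1, 5))) + 27)² = (-4 + 27)² = 23² = 529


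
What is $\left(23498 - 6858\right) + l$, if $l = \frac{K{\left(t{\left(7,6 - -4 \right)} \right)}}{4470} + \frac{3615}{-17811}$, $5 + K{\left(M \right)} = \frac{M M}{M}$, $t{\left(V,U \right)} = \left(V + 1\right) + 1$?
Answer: $\frac{73598907833}{4423065} \approx 16640.0$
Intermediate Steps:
$t{\left(V,U \right)} = 2 + V$ ($t{\left(V,U \right)} = \left(1 + V\right) + 1 = 2 + V$)
$K{\left(M \right)} = -5 + M$ ($K{\left(M \right)} = -5 + \frac{M M}{M} = -5 + \frac{M^{2}}{M} = -5 + M$)
$l = - \frac{893767}{4423065}$ ($l = \frac{-5 + \left(2 + 7\right)}{4470} + \frac{3615}{-17811} = \left(-5 + 9\right) \frac{1}{4470} + 3615 \left(- \frac{1}{17811}\right) = 4 \cdot \frac{1}{4470} - \frac{1205}{5937} = \frac{2}{2235} - \frac{1205}{5937} = - \frac{893767}{4423065} \approx -0.20207$)
$\left(23498 - 6858\right) + l = \left(23498 - 6858\right) - \frac{893767}{4423065} = 16640 - \frac{893767}{4423065} = \frac{73598907833}{4423065}$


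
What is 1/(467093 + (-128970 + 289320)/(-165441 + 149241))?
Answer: 108/50444975 ≈ 2.1409e-6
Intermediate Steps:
1/(467093 + (-128970 + 289320)/(-165441 + 149241)) = 1/(467093 + 160350/(-16200)) = 1/(467093 + 160350*(-1/16200)) = 1/(467093 - 1069/108) = 1/(50444975/108) = 108/50444975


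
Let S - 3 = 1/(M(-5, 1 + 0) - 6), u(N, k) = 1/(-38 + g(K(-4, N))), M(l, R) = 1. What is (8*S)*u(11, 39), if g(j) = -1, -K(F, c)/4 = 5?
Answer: -112/195 ≈ -0.57436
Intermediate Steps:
K(F, c) = -20 (K(F, c) = -4*5 = -20)
u(N, k) = -1/39 (u(N, k) = 1/(-38 - 1) = 1/(-39) = -1/39)
S = 14/5 (S = 3 + 1/(1 - 6) = 3 + 1/(-5) = 3 - 1/5 = 14/5 ≈ 2.8000)
(8*S)*u(11, 39) = (8*(14/5))*(-1/39) = (112/5)*(-1/39) = -112/195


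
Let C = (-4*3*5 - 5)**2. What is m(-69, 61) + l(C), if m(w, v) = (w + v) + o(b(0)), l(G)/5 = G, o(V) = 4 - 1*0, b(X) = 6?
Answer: 21121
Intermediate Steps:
o(V) = 4 (o(V) = 4 + 0 = 4)
C = 4225 (C = (-12*5 - 5)**2 = (-60 - 5)**2 = (-65)**2 = 4225)
l(G) = 5*G
m(w, v) = 4 + v + w (m(w, v) = (w + v) + 4 = (v + w) + 4 = 4 + v + w)
m(-69, 61) + l(C) = (4 + 61 - 69) + 5*4225 = -4 + 21125 = 21121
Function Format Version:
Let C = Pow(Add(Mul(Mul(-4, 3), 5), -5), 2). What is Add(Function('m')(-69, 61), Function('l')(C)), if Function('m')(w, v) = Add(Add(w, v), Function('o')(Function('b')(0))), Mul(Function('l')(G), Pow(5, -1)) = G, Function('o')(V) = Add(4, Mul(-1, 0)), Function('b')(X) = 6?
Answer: 21121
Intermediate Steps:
Function('o')(V) = 4 (Function('o')(V) = Add(4, 0) = 4)
C = 4225 (C = Pow(Add(Mul(-12, 5), -5), 2) = Pow(Add(-60, -5), 2) = Pow(-65, 2) = 4225)
Function('l')(G) = Mul(5, G)
Function('m')(w, v) = Add(4, v, w) (Function('m')(w, v) = Add(Add(w, v), 4) = Add(Add(v, w), 4) = Add(4, v, w))
Add(Function('m')(-69, 61), Function('l')(C)) = Add(Add(4, 61, -69), Mul(5, 4225)) = Add(-4, 21125) = 21121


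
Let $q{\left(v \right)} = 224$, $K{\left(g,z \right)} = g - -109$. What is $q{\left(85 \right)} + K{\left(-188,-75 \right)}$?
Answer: $145$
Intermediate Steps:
$K{\left(g,z \right)} = 109 + g$ ($K{\left(g,z \right)} = g + 109 = 109 + g$)
$q{\left(85 \right)} + K{\left(-188,-75 \right)} = 224 + \left(109 - 188\right) = 224 - 79 = 145$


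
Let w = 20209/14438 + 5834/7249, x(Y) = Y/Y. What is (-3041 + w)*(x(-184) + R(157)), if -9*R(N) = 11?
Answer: 318043563209/470974779 ≈ 675.29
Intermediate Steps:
x(Y) = 1
R(N) = -11/9 (R(N) = -1/9*11 = -11/9)
w = 230726333/104661062 (w = 20209*(1/14438) + 5834*(1/7249) = 20209/14438 + 5834/7249 = 230726333/104661062 ≈ 2.2045)
(-3041 + w)*(x(-184) + R(157)) = (-3041 + 230726333/104661062)*(1 - 11/9) = -318043563209/104661062*(-2/9) = 318043563209/470974779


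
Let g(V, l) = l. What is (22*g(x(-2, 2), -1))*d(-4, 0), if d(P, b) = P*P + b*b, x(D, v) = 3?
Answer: -352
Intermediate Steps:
d(P, b) = P² + b²
(22*g(x(-2, 2), -1))*d(-4, 0) = (22*(-1))*((-4)² + 0²) = -22*(16 + 0) = -22*16 = -352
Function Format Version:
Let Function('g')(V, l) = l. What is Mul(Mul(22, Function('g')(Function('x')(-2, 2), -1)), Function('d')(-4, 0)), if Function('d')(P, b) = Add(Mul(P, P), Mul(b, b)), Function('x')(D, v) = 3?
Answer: -352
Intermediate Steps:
Function('d')(P, b) = Add(Pow(P, 2), Pow(b, 2))
Mul(Mul(22, Function('g')(Function('x')(-2, 2), -1)), Function('d')(-4, 0)) = Mul(Mul(22, -1), Add(Pow(-4, 2), Pow(0, 2))) = Mul(-22, Add(16, 0)) = Mul(-22, 16) = -352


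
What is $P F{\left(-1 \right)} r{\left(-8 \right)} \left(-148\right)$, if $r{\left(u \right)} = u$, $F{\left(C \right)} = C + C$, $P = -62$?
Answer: $146816$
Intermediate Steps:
$F{\left(C \right)} = 2 C$
$P F{\left(-1 \right)} r{\left(-8 \right)} \left(-148\right) = - 62 \cdot 2 \left(-1\right) \left(-8\right) \left(-148\right) = \left(-62\right) \left(-2\right) \left(-8\right) \left(-148\right) = 124 \left(-8\right) \left(-148\right) = \left(-992\right) \left(-148\right) = 146816$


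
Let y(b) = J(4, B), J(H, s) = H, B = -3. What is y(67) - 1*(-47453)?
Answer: 47457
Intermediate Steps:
y(b) = 4
y(67) - 1*(-47453) = 4 - 1*(-47453) = 4 + 47453 = 47457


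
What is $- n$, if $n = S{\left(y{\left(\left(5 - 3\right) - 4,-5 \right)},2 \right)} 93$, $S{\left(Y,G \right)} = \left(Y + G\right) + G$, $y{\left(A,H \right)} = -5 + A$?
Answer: $279$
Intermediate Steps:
$S{\left(Y,G \right)} = Y + 2 G$ ($S{\left(Y,G \right)} = \left(G + Y\right) + G = Y + 2 G$)
$n = -279$ ($n = \left(\left(-5 + \left(\left(5 - 3\right) - 4\right)\right) + 2 \cdot 2\right) 93 = \left(\left(-5 + \left(2 - 4\right)\right) + 4\right) 93 = \left(\left(-5 - 2\right) + 4\right) 93 = \left(-7 + 4\right) 93 = \left(-3\right) 93 = -279$)
$- n = \left(-1\right) \left(-279\right) = 279$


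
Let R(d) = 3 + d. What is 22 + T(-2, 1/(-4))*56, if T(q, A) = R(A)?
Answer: 176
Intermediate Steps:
T(q, A) = 3 + A
22 + T(-2, 1/(-4))*56 = 22 + (3 + 1/(-4))*56 = 22 + (3 - 1/4)*56 = 22 + (11/4)*56 = 22 + 154 = 176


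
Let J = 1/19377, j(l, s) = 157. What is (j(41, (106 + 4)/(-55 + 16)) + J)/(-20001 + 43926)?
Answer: 608438/92718945 ≈ 0.0065622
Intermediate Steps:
J = 1/19377 ≈ 5.1608e-5
(j(41, (106 + 4)/(-55 + 16)) + J)/(-20001 + 43926) = (157 + 1/19377)/(-20001 + 43926) = (3042190/19377)/23925 = (3042190/19377)*(1/23925) = 608438/92718945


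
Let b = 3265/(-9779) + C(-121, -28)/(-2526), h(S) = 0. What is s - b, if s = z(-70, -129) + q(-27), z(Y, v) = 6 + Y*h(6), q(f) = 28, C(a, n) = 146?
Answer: 424767380/12350877 ≈ 34.392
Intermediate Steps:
z(Y, v) = 6 (z(Y, v) = 6 + Y*0 = 6 + 0 = 6)
b = -4837562/12350877 (b = 3265/(-9779) + 146/(-2526) = 3265*(-1/9779) + 146*(-1/2526) = -3265/9779 - 73/1263 = -4837562/12350877 ≈ -0.39168)
s = 34 (s = 6 + 28 = 34)
s - b = 34 - 1*(-4837562/12350877) = 34 + 4837562/12350877 = 424767380/12350877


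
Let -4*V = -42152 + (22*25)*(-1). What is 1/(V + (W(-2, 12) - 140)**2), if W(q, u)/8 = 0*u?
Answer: 2/60551 ≈ 3.3030e-5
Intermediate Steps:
W(q, u) = 0 (W(q, u) = 8*(0*u) = 8*0 = 0)
V = 21351/2 (V = -(-42152 + (22*25)*(-1))/4 = -(-42152 + 550*(-1))/4 = -(-42152 - 550)/4 = -1/4*(-42702) = 21351/2 ≈ 10676.)
1/(V + (W(-2, 12) - 140)**2) = 1/(21351/2 + (0 - 140)**2) = 1/(21351/2 + (-140)**2) = 1/(21351/2 + 19600) = 1/(60551/2) = 2/60551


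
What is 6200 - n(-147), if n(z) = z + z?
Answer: 6494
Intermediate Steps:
n(z) = 2*z
6200 - n(-147) = 6200 - 2*(-147) = 6200 - 1*(-294) = 6200 + 294 = 6494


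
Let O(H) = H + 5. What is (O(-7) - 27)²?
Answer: 841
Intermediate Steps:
O(H) = 5 + H
(O(-7) - 27)² = ((5 - 7) - 27)² = (-2 - 27)² = (-29)² = 841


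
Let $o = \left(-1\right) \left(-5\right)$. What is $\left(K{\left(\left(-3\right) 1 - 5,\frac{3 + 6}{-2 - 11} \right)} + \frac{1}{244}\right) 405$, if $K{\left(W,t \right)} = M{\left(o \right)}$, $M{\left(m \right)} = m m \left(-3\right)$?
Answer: $- \frac{7411095}{244} \approx -30373.0$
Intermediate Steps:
$o = 5$
$M{\left(m \right)} = - 3 m^{2}$ ($M{\left(m \right)} = m^{2} \left(-3\right) = - 3 m^{2}$)
$K{\left(W,t \right)} = -75$ ($K{\left(W,t \right)} = - 3 \cdot 5^{2} = \left(-3\right) 25 = -75$)
$\left(K{\left(\left(-3\right) 1 - 5,\frac{3 + 6}{-2 - 11} \right)} + \frac{1}{244}\right) 405 = \left(-75 + \frac{1}{244}\right) 405 = \left(- \frac{18299}{244}\right) 405 = - \frac{7411095}{244}$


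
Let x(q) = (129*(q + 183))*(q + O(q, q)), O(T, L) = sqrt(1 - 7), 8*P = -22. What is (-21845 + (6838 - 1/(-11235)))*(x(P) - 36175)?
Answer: 67521502179989/44940 - 186686384819*I*sqrt(6)/535 ≈ 1.5025e+9 - 8.5474e+8*I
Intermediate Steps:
P = -11/4 (P = (1/8)*(-22) = -11/4 ≈ -2.7500)
O(T, L) = I*sqrt(6) (O(T, L) = sqrt(-6) = I*sqrt(6))
x(q) = (23607 + 129*q)*(q + I*sqrt(6)) (x(q) = (129*(q + 183))*(q + I*sqrt(6)) = (129*(183 + q))*(q + I*sqrt(6)) = (23607 + 129*q)*(q + I*sqrt(6)))
(-21845 + (6838 - 1/(-11235)))*(x(P) - 36175) = (-21845 + (6838 - 1/(-11235)))*((129*(-11/4)**2 + 23607*(-11/4) + 23607*I*sqrt(6) + 129*I*(-11/4)*sqrt(6)) - 36175) = (-21845 + (6838 - 1*(-1/11235)))*((129*(121/16) - 259677/4 + 23607*I*sqrt(6) - 1419*I*sqrt(6)/4) - 36175) = (-21845 + (6838 + 1/11235))*((15609/16 - 259677/4 + 23607*I*sqrt(6) - 1419*I*sqrt(6)/4) - 36175) = (-21845 + 76824931/11235)*((-1023099/16 + 93009*I*sqrt(6)/4) - 36175) = -168603644*(-1601899/16 + 93009*I*sqrt(6)/4)/11235 = 67521502179989/44940 - 186686384819*I*sqrt(6)/535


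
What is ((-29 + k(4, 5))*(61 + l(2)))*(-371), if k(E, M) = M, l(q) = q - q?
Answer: 543144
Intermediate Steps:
l(q) = 0
((-29 + k(4, 5))*(61 + l(2)))*(-371) = ((-29 + 5)*(61 + 0))*(-371) = -24*61*(-371) = -1464*(-371) = 543144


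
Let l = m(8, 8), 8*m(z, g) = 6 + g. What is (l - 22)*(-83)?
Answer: 6723/4 ≈ 1680.8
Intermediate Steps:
m(z, g) = 3/4 + g/8 (m(z, g) = (6 + g)/8 = 3/4 + g/8)
l = 7/4 (l = 3/4 + (1/8)*8 = 3/4 + 1 = 7/4 ≈ 1.7500)
(l - 22)*(-83) = (7/4 - 22)*(-83) = -81/4*(-83) = 6723/4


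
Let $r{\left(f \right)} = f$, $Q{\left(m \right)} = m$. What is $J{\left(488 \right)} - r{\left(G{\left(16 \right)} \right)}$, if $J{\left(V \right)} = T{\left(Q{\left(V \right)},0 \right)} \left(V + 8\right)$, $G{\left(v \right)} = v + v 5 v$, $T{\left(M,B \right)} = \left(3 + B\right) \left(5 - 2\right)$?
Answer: $3168$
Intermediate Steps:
$T{\left(M,B \right)} = 9 + 3 B$ ($T{\left(M,B \right)} = \left(3 + B\right) 3 = 9 + 3 B$)
$G{\left(v \right)} = v + 5 v^{2}$ ($G{\left(v \right)} = v + 5 v v = v + 5 v^{2}$)
$J{\left(V \right)} = 72 + 9 V$ ($J{\left(V \right)} = \left(9 + 3 \cdot 0\right) \left(V + 8\right) = \left(9 + 0\right) \left(8 + V\right) = 9 \left(8 + V\right) = 72 + 9 V$)
$J{\left(488 \right)} - r{\left(G{\left(16 \right)} \right)} = \left(72 + 9 \cdot 488\right) - 16 \left(1 + 5 \cdot 16\right) = \left(72 + 4392\right) - 16 \left(1 + 80\right) = 4464 - 16 \cdot 81 = 4464 - 1296 = 3168$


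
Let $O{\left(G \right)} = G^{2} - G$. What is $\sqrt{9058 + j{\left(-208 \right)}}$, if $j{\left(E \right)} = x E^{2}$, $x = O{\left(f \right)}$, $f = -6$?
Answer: $\sqrt{1826146} \approx 1351.3$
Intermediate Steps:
$x = 42$ ($x = - 6 \left(-1 - 6\right) = \left(-6\right) \left(-7\right) = 42$)
$j{\left(E \right)} = 42 E^{2}$
$\sqrt{9058 + j{\left(-208 \right)}} = \sqrt{9058 + 42 \left(-208\right)^{2}} = \sqrt{9058 + 42 \cdot 43264} = \sqrt{9058 + 1817088} = \sqrt{1826146}$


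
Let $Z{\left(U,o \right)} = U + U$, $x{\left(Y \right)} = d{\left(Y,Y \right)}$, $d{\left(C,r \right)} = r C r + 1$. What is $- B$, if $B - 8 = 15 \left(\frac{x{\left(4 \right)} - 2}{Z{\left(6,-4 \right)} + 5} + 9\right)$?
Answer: $- \frac{3376}{17} \approx -198.59$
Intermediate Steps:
$d{\left(C,r \right)} = 1 + C r^{2}$ ($d{\left(C,r \right)} = C r r + 1 = C r^{2} + 1 = 1 + C r^{2}$)
$x{\left(Y \right)} = 1 + Y^{3}$ ($x{\left(Y \right)} = 1 + Y Y^{2} = 1 + Y^{3}$)
$Z{\left(U,o \right)} = 2 U$
$B = \frac{3376}{17}$ ($B = 8 + 15 \left(\frac{\left(1 + 4^{3}\right) - 2}{2 \cdot 6 + 5} + 9\right) = 8 + 15 \left(\frac{\left(1 + 64\right) - 2}{12 + 5} + 9\right) = 8 + 15 \left(\frac{65 - 2}{17} + 9\right) = 8 + 15 \left(63 \cdot \frac{1}{17} + 9\right) = 8 + 15 \left(\frac{63}{17} + 9\right) = 8 + 15 \cdot \frac{216}{17} = 8 + \frac{3240}{17} = \frac{3376}{17} \approx 198.59$)
$- B = \left(-1\right) \frac{3376}{17} = - \frac{3376}{17}$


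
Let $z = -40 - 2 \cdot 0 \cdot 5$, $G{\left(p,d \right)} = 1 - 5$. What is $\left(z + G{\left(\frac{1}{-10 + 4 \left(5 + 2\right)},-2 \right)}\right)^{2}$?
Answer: $1936$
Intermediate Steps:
$G{\left(p,d \right)} = -4$ ($G{\left(p,d \right)} = 1 - 5 = -4$)
$z = -40$ ($z = -40 - 0 \cdot 5 = -40 - 0 = -40 + 0 = -40$)
$\left(z + G{\left(\frac{1}{-10 + 4 \left(5 + 2\right)},-2 \right)}\right)^{2} = \left(-40 - 4\right)^{2} = \left(-44\right)^{2} = 1936$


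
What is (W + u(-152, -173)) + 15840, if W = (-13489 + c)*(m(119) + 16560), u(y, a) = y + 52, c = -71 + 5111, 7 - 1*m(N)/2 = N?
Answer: -138007124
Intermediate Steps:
m(N) = 14 - 2*N
c = 5040
u(y, a) = 52 + y
W = -138022864 (W = (-13489 + 5040)*((14 - 2*119) + 16560) = -8449*((14 - 238) + 16560) = -8449*(-224 + 16560) = -8449*16336 = -138022864)
(W + u(-152, -173)) + 15840 = (-138022864 + (52 - 152)) + 15840 = (-138022864 - 100) + 15840 = -138022964 + 15840 = -138007124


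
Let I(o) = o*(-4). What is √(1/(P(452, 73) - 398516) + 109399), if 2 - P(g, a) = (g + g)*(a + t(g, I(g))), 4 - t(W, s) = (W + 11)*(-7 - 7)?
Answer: √175220814616381986/1265570 ≈ 330.76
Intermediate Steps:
I(o) = -4*o
t(W, s) = 158 + 14*W (t(W, s) = 4 - (W + 11)*(-7 - 7) = 4 - (11 + W)*(-14) = 4 - (-154 - 14*W) = 4 + (154 + 14*W) = 158 + 14*W)
P(g, a) = 2 - 2*g*(158 + a + 14*g) (P(g, a) = 2 - (g + g)*(a + (158 + 14*g)) = 2 - 2*g*(158 + a + 14*g))
√(1/(P(452, 73) - 398516) + 109399) = √(1/((2 - 4*452*(79 + 7*452) - 2*73*452) - 398516) + 109399) = √(1/((2 - 4*452*(79 + 3164) - 65992) - 398516) + 109399) = √(1/((2 - 4*452*3243 - 65992) - 398516) + 109399) = √(1/((2 - 5863344 - 65992) - 398516) + 109399) = √(1/(-5929334 - 398516) + 109399) = √(1/(-6327850) + 109399) = √(-1/6327850 + 109399) = √(692260462149/6327850) = √175220814616381986/1265570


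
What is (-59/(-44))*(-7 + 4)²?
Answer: 531/44 ≈ 12.068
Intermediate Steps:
(-59/(-44))*(-7 + 4)² = -59*(-1/44)*(-3)² = (59/44)*9 = 531/44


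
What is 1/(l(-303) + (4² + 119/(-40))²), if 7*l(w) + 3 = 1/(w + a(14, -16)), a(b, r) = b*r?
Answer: 843200/142687807 ≈ 0.0059094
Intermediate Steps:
l(w) = -3/7 + 1/(7*(-224 + w)) (l(w) = -3/7 + 1/(7*(w + 14*(-16))) = -3/7 + 1/(7*(w - 224)) = -3/7 + 1/(7*(-224 + w)))
1/(l(-303) + (4² + 119/(-40))²) = 1/((673 - 3*(-303))/(7*(-224 - 303)) + (4² + 119/(-40))²) = 1/((⅐)*(673 + 909)/(-527) + (16 + 119*(-1/40))²) = 1/((⅐)*(-1/527)*1582 + (16 - 119/40)²) = 1/(-226/527 + (521/40)²) = 1/(-226/527 + 271441/1600) = 1/(142687807/843200) = 843200/142687807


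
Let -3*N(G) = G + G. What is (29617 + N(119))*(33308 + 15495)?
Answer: 4324580239/3 ≈ 1.4415e+9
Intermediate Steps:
N(G) = -2*G/3 (N(G) = -(G + G)/3 = -2*G/3)
(29617 + N(119))*(33308 + 15495) = (29617 - ⅔*119)*(33308 + 15495) = (29617 - 238/3)*48803 = (88613/3)*48803 = 4324580239/3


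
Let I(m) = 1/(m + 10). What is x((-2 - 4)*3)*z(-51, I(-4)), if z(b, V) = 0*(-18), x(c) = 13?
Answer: 0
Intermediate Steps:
I(m) = 1/(10 + m)
z(b, V) = 0
x((-2 - 4)*3)*z(-51, I(-4)) = 13*0 = 0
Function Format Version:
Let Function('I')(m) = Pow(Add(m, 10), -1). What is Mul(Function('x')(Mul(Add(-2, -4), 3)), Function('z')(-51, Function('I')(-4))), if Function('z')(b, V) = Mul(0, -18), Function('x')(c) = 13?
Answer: 0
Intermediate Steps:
Function('I')(m) = Pow(Add(10, m), -1)
Function('z')(b, V) = 0
Mul(Function('x')(Mul(Add(-2, -4), 3)), Function('z')(-51, Function('I')(-4))) = Mul(13, 0) = 0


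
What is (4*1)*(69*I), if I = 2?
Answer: 552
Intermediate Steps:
(4*1)*(69*I) = (4*1)*(69*2) = 4*138 = 552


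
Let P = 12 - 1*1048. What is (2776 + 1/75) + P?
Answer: 130501/75 ≈ 1740.0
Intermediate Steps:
P = -1036 (P = 12 - 1048 = -1036)
(2776 + 1/75) + P = (2776 + 1/75) - 1036 = 208201/75 - 1036 = 130501/75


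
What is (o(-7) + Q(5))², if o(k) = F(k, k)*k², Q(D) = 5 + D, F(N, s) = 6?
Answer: 92416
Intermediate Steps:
o(k) = 6*k²
(o(-7) + Q(5))² = (6*(-7)² + (5 + 5))² = (6*49 + 10)² = (294 + 10)² = 304² = 92416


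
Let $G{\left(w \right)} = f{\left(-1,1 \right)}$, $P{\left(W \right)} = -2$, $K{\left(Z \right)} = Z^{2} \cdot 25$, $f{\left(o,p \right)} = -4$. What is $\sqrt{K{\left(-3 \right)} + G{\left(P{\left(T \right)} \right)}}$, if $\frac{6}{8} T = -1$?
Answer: $\sqrt{221} \approx 14.866$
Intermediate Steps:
$K{\left(Z \right)} = 25 Z^{2}$
$T = - \frac{4}{3}$ ($T = \frac{4}{3} \left(-1\right) = - \frac{4}{3} \approx -1.3333$)
$G{\left(w \right)} = -4$
$\sqrt{K{\left(-3 \right)} + G{\left(P{\left(T \right)} \right)}} = \sqrt{25 \left(-3\right)^{2} - 4} = \sqrt{25 \cdot 9 - 4} = \sqrt{225 - 4} = \sqrt{221}$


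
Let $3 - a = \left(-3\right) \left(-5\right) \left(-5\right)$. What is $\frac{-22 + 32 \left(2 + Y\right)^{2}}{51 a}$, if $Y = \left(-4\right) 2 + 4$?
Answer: $\frac{53}{1989} \approx 0.026647$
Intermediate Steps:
$a = 78$ ($a = 3 - \left(-3\right) \left(-5\right) \left(-5\right) = 3 - 15 \left(-5\right) = 3 - -75 = 3 + 75 = 78$)
$Y = -4$ ($Y = -8 + 4 = -4$)
$\frac{-22 + 32 \left(2 + Y\right)^{2}}{51 a} = \frac{-22 + 32 \left(2 - 4\right)^{2}}{51 \cdot 78} = \frac{-22 + 32 \left(-2\right)^{2}}{3978} = \left(-22 + 32 \cdot 4\right) \frac{1}{3978} = \left(-22 + 128\right) \frac{1}{3978} = 106 \cdot \frac{1}{3978} = \frac{53}{1989}$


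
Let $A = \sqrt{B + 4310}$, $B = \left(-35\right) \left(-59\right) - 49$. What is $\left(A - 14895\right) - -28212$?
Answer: $13317 + \sqrt{6326} \approx 13397.0$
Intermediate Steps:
$B = 2016$ ($B = 2065 - 49 = 2016$)
$A = \sqrt{6326}$ ($A = \sqrt{2016 + 4310} = \sqrt{6326} \approx 79.536$)
$\left(A - 14895\right) - -28212 = \left(\sqrt{6326} - 14895\right) - -28212 = \left(-14895 + \sqrt{6326}\right) + 28212 = 13317 + \sqrt{6326}$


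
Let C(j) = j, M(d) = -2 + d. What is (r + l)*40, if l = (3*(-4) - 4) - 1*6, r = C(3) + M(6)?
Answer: -600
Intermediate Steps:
r = 7 (r = 3 + (-2 + 6) = 3 + 4 = 7)
l = -22 (l = (-12 - 4) - 6 = -16 - 6 = -22)
(r + l)*40 = (7 - 22)*40 = -15*40 = -600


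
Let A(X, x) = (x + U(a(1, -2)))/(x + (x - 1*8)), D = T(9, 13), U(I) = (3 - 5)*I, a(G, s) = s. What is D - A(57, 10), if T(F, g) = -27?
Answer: -169/6 ≈ -28.167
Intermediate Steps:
U(I) = -2*I
D = -27
A(X, x) = (4 + x)/(-8 + 2*x) (A(X, x) = (x - 2*(-2))/(x + (x - 1*8)) = (x + 4)/(x + (x - 8)) = (4 + x)/(x + (-8 + x)) = (4 + x)/(-8 + 2*x))
D - A(57, 10) = -27 - (4 + 10)/(2*(-4 + 10)) = -27 - 14/(2*6) = -27 - 1*7/6 = -27 - 7/6 = -169/6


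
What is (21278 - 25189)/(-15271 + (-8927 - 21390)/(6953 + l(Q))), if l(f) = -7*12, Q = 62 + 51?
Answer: 26864659/104926816 ≈ 0.25603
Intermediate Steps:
Q = 113
l(f) = -84
(21278 - 25189)/(-15271 + (-8927 - 21390)/(6953 + l(Q))) = (21278 - 25189)/(-15271 + (-8927 - 21390)/(6953 - 84)) = -3911/(-15271 - 30317/6869) = -3911/(-104926816/6869) = -3911*(-6869/104926816) = 26864659/104926816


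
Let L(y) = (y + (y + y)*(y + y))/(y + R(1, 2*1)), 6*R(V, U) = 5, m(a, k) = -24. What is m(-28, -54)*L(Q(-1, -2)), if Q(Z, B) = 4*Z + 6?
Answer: -2592/17 ≈ -152.47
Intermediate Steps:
Q(Z, B) = 6 + 4*Z
R(V, U) = ⅚ (R(V, U) = (⅙)*5 = ⅚)
L(y) = (y + 4*y²)/(⅚ + y) (L(y) = (y + (y + y)*(y + y))/(y + ⅚) = (y + (2*y)*(2*y))/(⅚ + y) = (y + 4*y²)/(⅚ + y))
m(-28, -54)*L(Q(-1, -2)) = -144*(6 + 4*(-1))*(1 + 4*(6 + 4*(-1)))/(5 + 6*(6 + 4*(-1))) = -144*(6 - 4)*(1 + 4*(6 - 4))/(5 + 6*(6 - 4)) = -144*2*(1 + 4*2)/(5 + 6*2) = -144*2*(1 + 8)/(5 + 12) = -144*2*9/17 = -24*108/17 = -2592/17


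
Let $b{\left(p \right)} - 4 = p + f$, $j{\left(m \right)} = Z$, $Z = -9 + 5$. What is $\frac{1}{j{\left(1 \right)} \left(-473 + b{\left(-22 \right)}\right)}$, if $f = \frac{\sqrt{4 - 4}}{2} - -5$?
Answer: $\frac{1}{1944} \approx 0.0005144$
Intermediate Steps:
$Z = -4$
$j{\left(m \right)} = -4$
$f = 5$ ($f = \sqrt{0} \cdot \frac{1}{2} + 5 = 0 \cdot \frac{1}{2} + 5 = 0 + 5 = 5$)
$b{\left(p \right)} = 9 + p$ ($b{\left(p \right)} = 4 + \left(p + 5\right) = 4 + \left(5 + p\right) = 9 + p$)
$\frac{1}{j{\left(1 \right)} \left(-473 + b{\left(-22 \right)}\right)} = \frac{1}{\left(-4\right) \left(-473 + \left(9 - 22\right)\right)} = \frac{1}{\left(-4\right) \left(-473 - 13\right)} = \frac{1}{\left(-4\right) \left(-486\right)} = \frac{1}{1944}$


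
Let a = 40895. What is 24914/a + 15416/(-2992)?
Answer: -69486829/15294730 ≈ -4.5432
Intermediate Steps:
24914/a + 15416/(-2992) = 24914/40895 + 15416/(-2992) = 24914*(1/40895) + 15416*(-1/2992) = 24914/40895 - 1927/374 = -69486829/15294730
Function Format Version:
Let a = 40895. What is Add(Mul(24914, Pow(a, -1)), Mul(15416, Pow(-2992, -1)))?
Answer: Rational(-69486829, 15294730) ≈ -4.5432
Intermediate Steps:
Add(Mul(24914, Pow(a, -1)), Mul(15416, Pow(-2992, -1))) = Add(Mul(24914, Pow(40895, -1)), Mul(15416, Pow(-2992, -1))) = Add(Mul(24914, Rational(1, 40895)), Mul(15416, Rational(-1, 2992))) = Add(Rational(24914, 40895), Rational(-1927, 374)) = Rational(-69486829, 15294730)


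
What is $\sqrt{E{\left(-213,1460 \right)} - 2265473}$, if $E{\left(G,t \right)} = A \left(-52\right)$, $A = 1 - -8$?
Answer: $i \sqrt{2265941} \approx 1505.3 i$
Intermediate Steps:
$A = 9$ ($A = 1 + 8 = 9$)
$E{\left(G,t \right)} = -468$ ($E{\left(G,t \right)} = 9 \left(-52\right) = -468$)
$\sqrt{E{\left(-213,1460 \right)} - 2265473} = \sqrt{-468 - 2265473} = \sqrt{-2265941} = i \sqrt{2265941}$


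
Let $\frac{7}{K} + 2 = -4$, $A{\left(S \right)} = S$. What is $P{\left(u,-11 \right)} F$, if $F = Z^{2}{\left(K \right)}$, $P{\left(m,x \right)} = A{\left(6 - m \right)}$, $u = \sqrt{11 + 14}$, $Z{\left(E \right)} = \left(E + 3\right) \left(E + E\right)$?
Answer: $\frac{5929}{324} \approx 18.299$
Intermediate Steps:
$K = - \frac{7}{6}$ ($K = \frac{7}{-2 - 4} = \frac{7}{-6} = 7 \left(- \frac{1}{6}\right) = - \frac{7}{6} \approx -1.1667$)
$Z{\left(E \right)} = 2 E \left(3 + E\right)$ ($Z{\left(E \right)} = \left(3 + E\right) 2 E = 2 E \left(3 + E\right)$)
$u = 5$ ($u = \sqrt{25} = 5$)
$P{\left(m,x \right)} = 6 - m$
$F = \frac{5929}{324}$ ($F = \left(2 \left(- \frac{7}{6}\right) \left(3 - \frac{7}{6}\right)\right)^{2} = \left(2 \left(- \frac{7}{6}\right) \frac{11}{6}\right)^{2} = \left(- \frac{77}{18}\right)^{2} = \frac{5929}{324} \approx 18.299$)
$P{\left(u,-11 \right)} F = \left(6 - 5\right) \frac{5929}{324} = 1 \cdot \frac{5929}{324} = \frac{5929}{324}$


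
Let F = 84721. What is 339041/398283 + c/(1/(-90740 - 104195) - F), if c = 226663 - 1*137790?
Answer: -1300745210458589/6577678848070488 ≈ -0.19775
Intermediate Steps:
c = 88873 (c = 226663 - 137790 = 88873)
339041/398283 + c/(1/(-90740 - 104195) - F) = 339041/398283 + 88873/(1/(-90740 - 104195) - 1*84721) = 339041*(1/398283) + 88873/(1/(-194935) - 84721) = 339041/398283 + 88873/(-1/194935 - 84721) = 339041/398283 + 88873/(-16515088136/194935) = 339041/398283 + 88873*(-194935/16515088136) = 339041/398283 - 17324458255/16515088136 = -1300745210458589/6577678848070488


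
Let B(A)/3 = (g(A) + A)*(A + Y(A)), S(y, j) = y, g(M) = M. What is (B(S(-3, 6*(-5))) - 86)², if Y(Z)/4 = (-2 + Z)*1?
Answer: 107584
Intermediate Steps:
Y(Z) = -8 + 4*Z (Y(Z) = 4*((-2 + Z)*1) = 4*(-2 + Z) = -8 + 4*Z)
B(A) = 6*A*(-8 + 5*A) (B(A) = 3*((A + A)*(A + (-8 + 4*A))) = 3*((2*A)*(-8 + 5*A)) = 3*(2*A*(-8 + 5*A)) = 6*A*(-8 + 5*A))
(B(S(-3, 6*(-5))) - 86)² = (6*(-3)*(-8 + 5*(-3)) - 86)² = (6*(-3)*(-8 - 15) - 86)² = (6*(-3)*(-23) - 86)² = (414 - 86)² = 328² = 107584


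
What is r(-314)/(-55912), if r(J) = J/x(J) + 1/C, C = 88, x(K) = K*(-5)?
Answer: 83/24601280 ≈ 3.3738e-6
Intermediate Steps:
x(K) = -5*K
r(J) = -83/440 (r(J) = J/((-5*J)) + 1/88 = J*(-1/(5*J)) + 1*(1/88) = -1/5 + 1/88 = -83/440)
r(-314)/(-55912) = -83/440/(-55912) = -83/440*(-1/55912) = 83/24601280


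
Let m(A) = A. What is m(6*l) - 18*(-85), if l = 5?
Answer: 1560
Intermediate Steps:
m(6*l) - 18*(-85) = 6*5 - 18*(-85) = 30 + 1530 = 1560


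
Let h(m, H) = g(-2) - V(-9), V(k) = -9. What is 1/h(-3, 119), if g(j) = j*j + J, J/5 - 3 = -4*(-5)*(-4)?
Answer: -1/372 ≈ -0.0026882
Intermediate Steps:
J = -385 (J = 15 + 5*(-4*(-5)*(-4)) = 15 + 5*(20*(-4)) = 15 + 5*(-80) = 15 - 400 = -385)
g(j) = -385 + j² (g(j) = j*j - 385 = j² - 385 = -385 + j²)
h(m, H) = -372 (h(m, H) = (-385 + (-2)²) - 1*(-9) = (-385 + 4) + 9 = -381 + 9 = -372)
1/h(-3, 119) = 1/(-372) = -1/372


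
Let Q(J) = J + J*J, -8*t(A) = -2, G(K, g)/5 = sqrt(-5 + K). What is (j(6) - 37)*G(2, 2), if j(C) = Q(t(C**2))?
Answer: -2935*I*sqrt(3)/16 ≈ -317.72*I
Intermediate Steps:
G(K, g) = 5*sqrt(-5 + K)
t(A) = 1/4 (t(A) = -1/8*(-2) = 1/4)
Q(J) = J + J**2
j(C) = 5/16 (j(C) = (1 + 1/4)/4 = (1/4)*(5/4) = 5/16)
(j(6) - 37)*G(2, 2) = (5/16 - 37)*(5*sqrt(-5 + 2)) = -2935*sqrt(-3)/16 = -2935*I*sqrt(3)/16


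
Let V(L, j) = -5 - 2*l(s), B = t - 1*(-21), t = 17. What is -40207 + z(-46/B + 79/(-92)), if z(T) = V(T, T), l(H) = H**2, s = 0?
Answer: -40212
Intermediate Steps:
B = 38 (B = 17 - 1*(-21) = 17 + 21 = 38)
V(L, j) = -5 (V(L, j) = -5 - 2*0**2 = -5 - 2*0 = -5 + 0 = -5)
z(T) = -5
-40207 + z(-46/B + 79/(-92)) = -40207 - 5 = -40212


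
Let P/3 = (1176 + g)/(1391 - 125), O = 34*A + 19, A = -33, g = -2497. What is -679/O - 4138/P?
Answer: 1926995267/1457063 ≈ 1322.5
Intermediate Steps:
O = -1103 (O = 34*(-33) + 19 = -1122 + 19 = -1103)
P = -1321/422 (P = 3*((1176 - 2497)/(1391 - 125)) = 3*(-1321/1266) = -1321/422 ≈ -3.1303)
-679/O - 4138/P = -679/(-1103) - 4138/(-1321/422) = -679*(-1/1103) - 4138*(-422/1321) = 679/1103 + 1746236/1321 = 1926995267/1457063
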